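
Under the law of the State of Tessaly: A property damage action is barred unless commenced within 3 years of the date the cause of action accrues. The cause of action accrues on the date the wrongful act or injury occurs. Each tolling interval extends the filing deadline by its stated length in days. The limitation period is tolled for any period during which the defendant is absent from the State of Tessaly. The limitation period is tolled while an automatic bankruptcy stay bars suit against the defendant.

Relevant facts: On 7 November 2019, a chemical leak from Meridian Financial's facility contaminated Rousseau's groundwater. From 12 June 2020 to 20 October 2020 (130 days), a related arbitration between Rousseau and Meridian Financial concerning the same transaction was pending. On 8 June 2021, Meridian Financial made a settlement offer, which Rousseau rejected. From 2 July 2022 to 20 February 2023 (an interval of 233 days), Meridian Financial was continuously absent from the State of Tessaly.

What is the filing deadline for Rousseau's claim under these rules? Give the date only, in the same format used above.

The cause of action accrued on 7 November 2019, the date of the act.
Adding the 3 years base period to 7 November 2019 gives a deadline of 7 November 2022, before any tolling.
The period was tolled for 233 days by the defendant's absence from the jurisdiction (2 July 2022 to 20 February 2023), pushing the deadline to 28 June 2023.
Although a pending arbitration ran from 12 June 2020 to 20 October 2020, the stated rules do not make that a tolling event, so it is disregarded.
Nothing else in the chronology tolls or restarts the period.

28 June 2023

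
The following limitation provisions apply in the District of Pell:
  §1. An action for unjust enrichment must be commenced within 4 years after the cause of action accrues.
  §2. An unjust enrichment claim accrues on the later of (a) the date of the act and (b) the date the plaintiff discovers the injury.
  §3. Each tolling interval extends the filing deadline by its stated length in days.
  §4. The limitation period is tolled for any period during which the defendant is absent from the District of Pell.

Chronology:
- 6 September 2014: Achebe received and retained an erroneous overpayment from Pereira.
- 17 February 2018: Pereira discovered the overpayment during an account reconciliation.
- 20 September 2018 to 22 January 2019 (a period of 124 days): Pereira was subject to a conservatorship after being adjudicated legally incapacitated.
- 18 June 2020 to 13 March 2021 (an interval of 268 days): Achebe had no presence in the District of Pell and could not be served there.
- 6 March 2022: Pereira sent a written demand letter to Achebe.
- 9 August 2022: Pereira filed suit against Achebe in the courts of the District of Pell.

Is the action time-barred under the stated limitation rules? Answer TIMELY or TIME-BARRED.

TIMELY

The claim accrued on 17 February 2018 — the later of the 6 September 2014 act and the 17 February 2018 discovery.
The untolled deadline — 4 years after 17 February 2018 — is 17 February 2022.
The defendant's absence from the jurisdiction from 18 June 2020 to 13 March 2021 tolled the period for 268 days, extending the deadline to 12 November 2022.
No stated provision tolls the period for the plaintiff's incapacity, so the interval from 20 September 2018 to 22 January 2019 has no effect on the deadline.
None of the other events listed affects the running of the period under the stated rules.
Filing on 9 August 2022 beat the 12 November 2022 deadline — the action is timely.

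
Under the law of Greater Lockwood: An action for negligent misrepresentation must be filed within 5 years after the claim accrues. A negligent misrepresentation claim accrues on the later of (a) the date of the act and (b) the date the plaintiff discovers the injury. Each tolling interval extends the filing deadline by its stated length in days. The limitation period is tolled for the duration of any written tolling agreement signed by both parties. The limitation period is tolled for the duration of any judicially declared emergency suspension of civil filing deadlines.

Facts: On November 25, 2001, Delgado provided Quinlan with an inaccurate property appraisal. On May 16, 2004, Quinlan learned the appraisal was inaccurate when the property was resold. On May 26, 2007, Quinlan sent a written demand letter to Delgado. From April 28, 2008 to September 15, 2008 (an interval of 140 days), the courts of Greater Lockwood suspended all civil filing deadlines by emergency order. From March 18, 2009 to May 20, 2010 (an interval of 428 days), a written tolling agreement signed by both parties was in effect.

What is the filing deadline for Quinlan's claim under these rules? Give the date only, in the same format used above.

The claim accrued on May 16, 2004 — the later of the November 25, 2001 act and the May 16, 2004 discovery.
The untolled deadline — 5 years after May 16, 2004 — is May 16, 2009.
The emergency suspension of filing deadlines from April 28, 2008 to September 15, 2008 tolled the period for 140 days, extending the deadline to October 3, 2009.
Because the written tolling agreement ran from March 18, 2009 to May 20, 2010, the deadline is extended by 428 days to December 5, 2010.
Nothing else in the chronology tolls or restarts the period.

December 5, 2010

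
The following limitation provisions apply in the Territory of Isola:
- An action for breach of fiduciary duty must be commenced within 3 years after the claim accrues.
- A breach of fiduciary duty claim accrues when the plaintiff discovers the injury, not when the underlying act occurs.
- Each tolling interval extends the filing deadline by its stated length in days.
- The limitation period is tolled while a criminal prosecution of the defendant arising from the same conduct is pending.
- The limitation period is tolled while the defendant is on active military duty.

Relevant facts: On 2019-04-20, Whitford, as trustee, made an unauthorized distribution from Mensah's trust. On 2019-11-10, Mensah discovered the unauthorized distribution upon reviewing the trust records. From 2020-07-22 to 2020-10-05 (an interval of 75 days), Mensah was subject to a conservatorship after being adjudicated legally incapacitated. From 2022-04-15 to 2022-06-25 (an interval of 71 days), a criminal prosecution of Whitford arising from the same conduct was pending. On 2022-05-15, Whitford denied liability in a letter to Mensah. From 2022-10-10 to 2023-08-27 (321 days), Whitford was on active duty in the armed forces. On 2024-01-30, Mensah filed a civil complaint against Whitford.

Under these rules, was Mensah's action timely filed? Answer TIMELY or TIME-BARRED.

TIME-BARRED

Under the discovery rule, the claim accrued on 2019-11-10, when Mensah discovered the injury — not on the 2019-04-20 date of the underlying act.
Adding the 3 years base period to 2019-11-10 gives a deadline of 2022-11-10, before any tolling.
The pending criminal prosecution from 2022-04-15 to 2022-06-25 tolled the period for 71 days, extending the deadline to 2023-01-20.
Because the defendant's active military service ran from 2022-10-10 to 2023-08-27, the deadline is extended by 321 days to 2023-12-07.
The plaintiff's legal incapacity from 2020-07-22 to 2020-10-05 does not toll the period, because no stated rule makes the plaintiff's incapacity a tolling event.
The other events in the timeline have no effect on the limitation period under the stated rules.
Filing on 2024-01-30 missed the 2023-12-07 deadline — the action is time-barred.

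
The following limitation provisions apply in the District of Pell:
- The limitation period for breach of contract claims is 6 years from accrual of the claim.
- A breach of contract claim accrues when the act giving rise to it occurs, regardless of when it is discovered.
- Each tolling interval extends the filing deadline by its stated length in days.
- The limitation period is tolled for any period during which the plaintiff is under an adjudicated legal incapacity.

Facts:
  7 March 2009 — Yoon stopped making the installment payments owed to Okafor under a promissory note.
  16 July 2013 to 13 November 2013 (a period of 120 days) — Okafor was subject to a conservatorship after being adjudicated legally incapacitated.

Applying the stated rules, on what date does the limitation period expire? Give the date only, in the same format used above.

5 July 2015

The limitation period began to run on 7 March 2009.
6 years from 7 March 2009 is 7 March 2015.
The period was tolled for 120 days by the plaintiff's legal incapacity (16 July 2013 to 13 November 2013), pushing the deadline to 5 July 2015.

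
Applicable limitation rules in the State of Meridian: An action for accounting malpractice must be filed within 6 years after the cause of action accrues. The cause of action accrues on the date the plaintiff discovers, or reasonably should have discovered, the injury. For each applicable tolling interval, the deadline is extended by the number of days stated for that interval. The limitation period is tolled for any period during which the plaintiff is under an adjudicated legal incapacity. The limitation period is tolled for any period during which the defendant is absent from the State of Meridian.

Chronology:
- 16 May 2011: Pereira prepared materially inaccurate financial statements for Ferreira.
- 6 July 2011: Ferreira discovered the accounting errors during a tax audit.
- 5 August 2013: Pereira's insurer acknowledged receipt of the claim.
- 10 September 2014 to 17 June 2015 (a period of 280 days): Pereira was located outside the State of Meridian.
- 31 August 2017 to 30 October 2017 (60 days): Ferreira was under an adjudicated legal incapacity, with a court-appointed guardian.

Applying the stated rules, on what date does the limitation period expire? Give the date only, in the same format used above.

11 June 2018

Under the discovery rule, the claim accrued on 6 July 2011, when Ferreira discovered the injury — not on the 16 May 2011 date of the underlying act.
6 years from 6 July 2011 is 6 July 2017.
The defendant's absence from the jurisdiction from 10 September 2014 to 17 June 2015 tolled the period for 280 days, extending the deadline to 12 April 2018.
Because the plaintiff's legal incapacity ran from 31 August 2017 to 30 October 2017, the deadline is extended by 60 days to 11 June 2018.
Nothing else in the chronology tolls or restarts the period.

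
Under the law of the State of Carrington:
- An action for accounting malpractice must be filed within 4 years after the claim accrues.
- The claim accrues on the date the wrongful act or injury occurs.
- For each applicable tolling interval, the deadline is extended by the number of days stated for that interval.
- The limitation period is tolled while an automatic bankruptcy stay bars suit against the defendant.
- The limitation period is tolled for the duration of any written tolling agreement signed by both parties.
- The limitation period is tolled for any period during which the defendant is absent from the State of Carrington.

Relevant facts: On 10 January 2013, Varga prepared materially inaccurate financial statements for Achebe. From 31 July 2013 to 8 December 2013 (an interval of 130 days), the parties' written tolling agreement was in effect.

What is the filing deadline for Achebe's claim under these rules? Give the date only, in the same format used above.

20 May 2017

The claim accrued on 10 January 2013, the date of the act.
The untolled deadline — 4 years after 10 January 2013 — is 10 January 2017.
Because the written tolling agreement ran from 31 July 2013 to 8 December 2013, the deadline is extended by 130 days to 20 May 2017.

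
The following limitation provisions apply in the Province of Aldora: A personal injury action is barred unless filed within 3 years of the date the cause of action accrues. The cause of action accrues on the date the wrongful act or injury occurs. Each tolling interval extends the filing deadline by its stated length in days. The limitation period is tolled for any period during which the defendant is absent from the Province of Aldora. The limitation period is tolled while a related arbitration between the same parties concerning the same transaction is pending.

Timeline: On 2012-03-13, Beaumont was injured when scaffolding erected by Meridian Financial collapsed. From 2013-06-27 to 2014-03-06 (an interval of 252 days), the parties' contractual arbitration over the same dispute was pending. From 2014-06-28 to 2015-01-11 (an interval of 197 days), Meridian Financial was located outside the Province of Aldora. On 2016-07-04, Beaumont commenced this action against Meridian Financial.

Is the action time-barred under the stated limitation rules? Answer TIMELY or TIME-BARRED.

TIME-BARRED

The cause of action accrued on 2012-03-13, the date of the act.
Adding the 3 years base period to 2012-03-13 gives a deadline of 2015-03-13, before any tolling.
Because the pending related arbitration ran from 2013-06-27 to 2014-03-06, the deadline is extended by 252 days to 2015-11-20.
The period was tolled for 197 days by the defendant's absence from the jurisdiction (2014-06-28 to 2015-01-11), pushing the deadline to 2016-06-04.
Beaumont filed on 2016-07-04, after the 2016-06-04 deadline, so the action is time-barred.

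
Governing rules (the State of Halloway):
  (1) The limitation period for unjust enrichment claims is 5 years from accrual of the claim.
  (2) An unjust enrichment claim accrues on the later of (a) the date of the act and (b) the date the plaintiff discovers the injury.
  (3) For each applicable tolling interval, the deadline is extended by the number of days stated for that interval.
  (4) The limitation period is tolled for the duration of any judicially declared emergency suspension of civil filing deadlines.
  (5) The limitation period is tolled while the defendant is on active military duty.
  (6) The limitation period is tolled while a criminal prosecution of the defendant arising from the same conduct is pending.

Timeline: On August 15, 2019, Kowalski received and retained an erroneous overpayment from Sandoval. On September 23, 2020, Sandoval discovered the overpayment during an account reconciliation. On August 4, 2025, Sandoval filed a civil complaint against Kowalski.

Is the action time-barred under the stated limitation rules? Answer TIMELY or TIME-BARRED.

TIMELY

Because discovery on September 23, 2020 post-dates the August 15, 2019 act, accrual under the later-of rule falls on September 23, 2020.
The untolled deadline — 5 years after September 23, 2020 — is September 23, 2025.
The August 4, 2025 filing precedes the September 23, 2025 deadline; the claim is timely.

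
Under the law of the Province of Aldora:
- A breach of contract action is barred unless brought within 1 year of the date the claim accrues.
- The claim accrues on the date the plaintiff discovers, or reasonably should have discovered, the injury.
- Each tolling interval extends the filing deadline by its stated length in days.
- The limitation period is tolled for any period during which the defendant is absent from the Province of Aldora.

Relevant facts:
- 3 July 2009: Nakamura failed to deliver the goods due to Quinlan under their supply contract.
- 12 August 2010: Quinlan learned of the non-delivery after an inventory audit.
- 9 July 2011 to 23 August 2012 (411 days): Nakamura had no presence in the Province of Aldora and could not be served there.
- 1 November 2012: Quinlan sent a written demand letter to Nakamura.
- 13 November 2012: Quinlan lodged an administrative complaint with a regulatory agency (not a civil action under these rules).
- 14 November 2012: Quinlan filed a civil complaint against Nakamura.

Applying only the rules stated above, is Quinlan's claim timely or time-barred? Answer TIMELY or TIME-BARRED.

TIME-BARRED

The claim did not accrue until Quinlan discovered the injury on 12 August 2010; the 3 July 2009 act date does not start the clock under the stated rule.
Adding the 1 year base period to 12 August 2010 gives a deadline of 12 August 2011, before any tolling.
The period was tolled for 411 days by the defendant's absence from the jurisdiction (9 July 2011 to 23 August 2012), pushing the deadline to 26 September 2012.
The other events in the timeline have no effect on the limitation period under the stated rules.
Quinlan filed on 14 November 2012, after the 26 September 2012 deadline, so the action is time-barred.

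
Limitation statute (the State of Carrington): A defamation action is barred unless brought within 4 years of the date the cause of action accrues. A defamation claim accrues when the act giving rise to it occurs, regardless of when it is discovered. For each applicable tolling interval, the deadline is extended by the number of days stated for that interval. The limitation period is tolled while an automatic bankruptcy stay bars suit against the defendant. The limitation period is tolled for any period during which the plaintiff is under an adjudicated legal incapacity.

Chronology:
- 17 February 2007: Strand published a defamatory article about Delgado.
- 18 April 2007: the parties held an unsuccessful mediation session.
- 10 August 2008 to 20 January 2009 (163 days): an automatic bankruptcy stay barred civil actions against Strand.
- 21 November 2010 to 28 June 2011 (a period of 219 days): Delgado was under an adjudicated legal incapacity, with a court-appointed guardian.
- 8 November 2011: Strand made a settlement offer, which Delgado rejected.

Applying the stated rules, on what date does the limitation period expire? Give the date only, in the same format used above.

The cause of action accrued on 17 February 2007, the date of the act.
Adding the 4 years base period to 17 February 2007 gives a deadline of 17 February 2011, before any tolling.
The automatic bankruptcy stay from 10 August 2008 to 20 January 2009 tolled the period for 163 days, extending the deadline to 30 July 2011.
Because the plaintiff's legal incapacity ran from 21 November 2010 to 28 June 2011, the deadline is extended by 219 days to 5 March 2012.
Nothing else in the chronology tolls or restarts the period.

5 March 2012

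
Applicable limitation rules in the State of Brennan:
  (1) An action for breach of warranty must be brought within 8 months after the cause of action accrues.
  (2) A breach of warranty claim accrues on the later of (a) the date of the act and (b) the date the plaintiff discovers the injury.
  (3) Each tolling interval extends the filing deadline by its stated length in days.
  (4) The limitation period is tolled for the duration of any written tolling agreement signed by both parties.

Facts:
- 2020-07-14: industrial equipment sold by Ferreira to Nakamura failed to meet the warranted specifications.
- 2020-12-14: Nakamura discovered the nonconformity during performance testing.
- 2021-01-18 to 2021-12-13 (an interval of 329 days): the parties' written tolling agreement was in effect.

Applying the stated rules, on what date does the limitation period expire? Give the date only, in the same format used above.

2022-07-09

The claim accrued on 2020-12-14 — the later of the 2020-07-14 act and the 2020-12-14 discovery.
Adding the 8 months base period to 2020-12-14 gives a deadline of 2021-08-14, before any tolling.
The written tolling agreement from 2021-01-18 to 2021-12-13 tolled the period for 329 days, extending the deadline to 2022-07-09.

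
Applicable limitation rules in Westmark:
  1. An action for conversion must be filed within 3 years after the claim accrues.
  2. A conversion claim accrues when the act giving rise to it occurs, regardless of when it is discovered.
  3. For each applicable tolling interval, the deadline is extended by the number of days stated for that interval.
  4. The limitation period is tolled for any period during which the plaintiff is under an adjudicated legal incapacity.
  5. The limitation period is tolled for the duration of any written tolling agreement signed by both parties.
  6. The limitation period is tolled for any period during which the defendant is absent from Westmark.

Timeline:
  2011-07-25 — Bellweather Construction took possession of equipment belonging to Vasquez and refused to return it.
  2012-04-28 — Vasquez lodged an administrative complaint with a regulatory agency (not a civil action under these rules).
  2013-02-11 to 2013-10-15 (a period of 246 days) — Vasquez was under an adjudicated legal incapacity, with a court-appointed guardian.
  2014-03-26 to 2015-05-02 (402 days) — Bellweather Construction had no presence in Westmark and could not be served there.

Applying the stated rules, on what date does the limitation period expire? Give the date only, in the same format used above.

2016-05-03

The claim accrued on 2011-07-25, the date of the act.
Adding the 3 years base period to 2011-07-25 gives a deadline of 2014-07-25, before any tolling.
The plaintiff's legal incapacity from 2013-02-11 to 2013-10-15 tolled the period for 246 days, extending the deadline to 2015-03-28.
The defendant's absence from the jurisdiction from 2014-03-26 to 2015-05-02 tolled the period for 402 days, extending the deadline to 2016-05-03.
None of the other events listed affects the running of the period under the stated rules.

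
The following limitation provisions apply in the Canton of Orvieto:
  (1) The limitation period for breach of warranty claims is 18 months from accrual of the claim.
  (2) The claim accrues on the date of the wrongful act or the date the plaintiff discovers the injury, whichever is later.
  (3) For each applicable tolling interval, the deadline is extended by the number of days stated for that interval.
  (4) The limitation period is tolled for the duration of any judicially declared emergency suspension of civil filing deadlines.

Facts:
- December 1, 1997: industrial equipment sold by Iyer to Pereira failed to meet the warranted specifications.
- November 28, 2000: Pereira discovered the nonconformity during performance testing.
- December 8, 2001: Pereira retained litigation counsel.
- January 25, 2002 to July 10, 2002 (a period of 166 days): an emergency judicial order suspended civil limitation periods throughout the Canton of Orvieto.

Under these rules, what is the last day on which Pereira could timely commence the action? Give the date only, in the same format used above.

November 10, 2002

Taking the later of the act (December 1, 1997) and discovery (November 28, 2000), the claim accrued on November 28, 2000.
18 months from November 28, 2000 is May 28, 2002.
Because the emergency suspension of filing deadlines ran from January 25, 2002 to July 10, 2002, the deadline is extended by 166 days to November 10, 2002.
Nothing else in the chronology tolls or restarts the period.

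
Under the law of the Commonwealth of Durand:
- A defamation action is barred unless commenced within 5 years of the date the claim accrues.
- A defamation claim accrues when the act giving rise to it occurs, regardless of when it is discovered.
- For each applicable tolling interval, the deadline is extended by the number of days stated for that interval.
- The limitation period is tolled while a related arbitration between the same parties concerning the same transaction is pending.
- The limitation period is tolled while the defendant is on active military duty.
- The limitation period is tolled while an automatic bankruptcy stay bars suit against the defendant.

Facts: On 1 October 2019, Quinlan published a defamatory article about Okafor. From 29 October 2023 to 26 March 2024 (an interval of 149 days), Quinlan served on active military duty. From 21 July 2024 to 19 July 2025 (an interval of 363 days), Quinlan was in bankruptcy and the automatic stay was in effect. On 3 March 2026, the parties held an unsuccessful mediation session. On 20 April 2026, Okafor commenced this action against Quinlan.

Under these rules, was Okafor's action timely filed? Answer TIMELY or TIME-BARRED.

The claim accrued on 1 October 2019, the date of the act.
Adding the 5 years base period to 1 October 2019 gives a deadline of 1 October 2024, before any tolling.
The defendant's active military service from 29 October 2023 to 26 March 2024 tolled the period for 149 days, extending the deadline to 27 February 2025.
The automatic bankruptcy stay from 21 July 2024 to 19 July 2025 tolled the period for 363 days, extending the deadline to 25 February 2026.
The other events in the timeline have no effect on the limitation period under the stated rules.
Filing on 20 April 2026 missed the 25 February 2026 deadline — the action is time-barred.

TIME-BARRED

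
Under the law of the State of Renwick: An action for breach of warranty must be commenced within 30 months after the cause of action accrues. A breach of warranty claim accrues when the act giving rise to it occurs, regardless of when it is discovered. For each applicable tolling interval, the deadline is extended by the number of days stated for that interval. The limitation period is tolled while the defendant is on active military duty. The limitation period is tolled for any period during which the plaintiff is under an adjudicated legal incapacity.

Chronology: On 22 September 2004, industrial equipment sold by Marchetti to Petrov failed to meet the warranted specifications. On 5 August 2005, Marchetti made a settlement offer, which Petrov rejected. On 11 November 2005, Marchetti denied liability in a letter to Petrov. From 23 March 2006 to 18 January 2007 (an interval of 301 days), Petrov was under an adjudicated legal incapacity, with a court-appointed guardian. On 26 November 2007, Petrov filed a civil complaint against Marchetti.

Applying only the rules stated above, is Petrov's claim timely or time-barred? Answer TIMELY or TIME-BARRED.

TIMELY

The claim accrued on 22 September 2004, when the wrongful act occurred.
The untolled deadline — 30 months after 22 September 2004 — is 22 March 2007.
Because the plaintiff's legal incapacity ran from 23 March 2006 to 18 January 2007, the deadline is extended by 301 days to 17 January 2008.
Nothing else in the chronology tolls or restarts the period.
Filing on 26 November 2007 beat the 17 January 2008 deadline — the action is timely.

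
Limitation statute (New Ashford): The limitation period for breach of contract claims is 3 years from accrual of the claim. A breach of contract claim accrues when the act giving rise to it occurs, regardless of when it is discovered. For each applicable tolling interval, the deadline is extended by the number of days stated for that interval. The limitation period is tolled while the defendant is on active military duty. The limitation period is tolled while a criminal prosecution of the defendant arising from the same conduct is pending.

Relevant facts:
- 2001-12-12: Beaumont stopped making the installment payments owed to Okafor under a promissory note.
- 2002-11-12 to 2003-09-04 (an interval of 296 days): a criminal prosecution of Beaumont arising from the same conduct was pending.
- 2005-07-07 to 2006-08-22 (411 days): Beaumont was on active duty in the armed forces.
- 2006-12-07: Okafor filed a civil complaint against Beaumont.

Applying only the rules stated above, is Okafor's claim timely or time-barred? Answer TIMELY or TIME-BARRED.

TIME-BARRED

The claim accrued on 2001-12-12, the date of the act.
3 years from 2001-12-12 is 2004-12-12.
Because the pending criminal prosecution ran from 2002-11-12 to 2003-09-04, the deadline is extended by 296 days to 2005-10-04.
The period was tolled for 411 days by the defendant's active military service (2005-07-07 to 2006-08-22), pushing the deadline to 2006-11-19.
The 2006-12-07 filing falls after the 2006-11-19 deadline; the claim is time-barred.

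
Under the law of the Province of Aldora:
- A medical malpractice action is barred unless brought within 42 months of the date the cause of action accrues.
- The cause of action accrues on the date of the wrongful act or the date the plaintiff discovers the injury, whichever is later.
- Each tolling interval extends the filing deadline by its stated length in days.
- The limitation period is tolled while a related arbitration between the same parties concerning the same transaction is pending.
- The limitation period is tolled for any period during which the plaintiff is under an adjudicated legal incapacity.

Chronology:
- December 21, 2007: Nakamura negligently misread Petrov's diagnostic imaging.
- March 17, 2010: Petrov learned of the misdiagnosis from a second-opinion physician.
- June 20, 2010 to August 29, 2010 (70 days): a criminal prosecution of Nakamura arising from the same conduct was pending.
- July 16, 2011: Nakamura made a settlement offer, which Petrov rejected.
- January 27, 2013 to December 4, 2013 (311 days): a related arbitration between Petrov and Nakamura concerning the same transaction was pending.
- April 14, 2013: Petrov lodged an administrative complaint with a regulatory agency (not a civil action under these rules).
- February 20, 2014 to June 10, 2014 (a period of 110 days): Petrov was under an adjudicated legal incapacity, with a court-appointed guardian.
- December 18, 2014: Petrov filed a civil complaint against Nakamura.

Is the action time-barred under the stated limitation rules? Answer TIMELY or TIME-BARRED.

TIME-BARRED

Because discovery on March 17, 2010 post-dates the December 21, 2007 act, accrual under the later-of rule falls on March 17, 2010.
The untolled deadline — 42 months after March 17, 2010 — is September 17, 2013.
The period was tolled for 311 days by the pending related arbitration (January 27, 2013 to December 4, 2013), pushing the deadline to July 25, 2014.
The period was tolled for 110 days by the plaintiff's legal incapacity (February 20, 2014 to June 10, 2014), pushing the deadline to November 12, 2014.
Although a criminal prosecution ran from June 20, 2010 to August 29, 2010, the stated rules do not make that a tolling event, so it is disregarded.
The other events in the timeline have no effect on the limitation period under the stated rules.
Petrov filed on December 18, 2014, after the November 12, 2014 deadline, so the action is time-barred.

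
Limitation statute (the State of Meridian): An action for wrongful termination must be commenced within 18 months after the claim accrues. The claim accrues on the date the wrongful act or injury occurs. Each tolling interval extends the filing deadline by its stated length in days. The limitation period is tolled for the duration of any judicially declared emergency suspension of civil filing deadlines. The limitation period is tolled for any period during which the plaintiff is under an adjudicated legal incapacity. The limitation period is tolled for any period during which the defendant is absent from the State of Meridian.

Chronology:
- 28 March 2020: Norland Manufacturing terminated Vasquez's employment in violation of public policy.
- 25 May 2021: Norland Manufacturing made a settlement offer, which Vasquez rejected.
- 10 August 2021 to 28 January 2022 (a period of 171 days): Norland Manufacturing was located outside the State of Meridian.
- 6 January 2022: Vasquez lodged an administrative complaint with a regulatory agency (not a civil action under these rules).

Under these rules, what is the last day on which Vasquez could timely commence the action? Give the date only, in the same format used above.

The limitation period began to run on 28 March 2020.
18 months from 28 March 2020 is 28 September 2021.
The defendant's absence from the jurisdiction from 10 August 2021 to 28 January 2022 tolled the period for 171 days, extending the deadline to 18 March 2022.
None of the other events listed affects the running of the period under the stated rules.

18 March 2022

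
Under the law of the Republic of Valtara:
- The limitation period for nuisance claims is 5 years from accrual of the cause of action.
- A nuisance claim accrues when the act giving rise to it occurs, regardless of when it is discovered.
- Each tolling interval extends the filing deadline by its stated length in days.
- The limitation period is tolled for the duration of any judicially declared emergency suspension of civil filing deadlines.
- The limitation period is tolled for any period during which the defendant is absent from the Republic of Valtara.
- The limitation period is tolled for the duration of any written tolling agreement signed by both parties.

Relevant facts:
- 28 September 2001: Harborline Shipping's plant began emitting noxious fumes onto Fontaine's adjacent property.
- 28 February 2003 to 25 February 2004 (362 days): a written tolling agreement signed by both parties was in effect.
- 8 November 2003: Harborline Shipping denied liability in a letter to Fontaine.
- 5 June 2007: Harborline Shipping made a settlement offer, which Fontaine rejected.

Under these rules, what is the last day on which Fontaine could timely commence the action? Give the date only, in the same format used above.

25 September 2007

The cause of action accrued on 28 September 2001, the date of the act.
The untolled deadline — 5 years after 28 September 2001 — is 28 September 2006.
The period was tolled for 362 days by the written tolling agreement (28 February 2003 to 25 February 2004), pushing the deadline to 25 September 2007.
None of the other events listed affects the running of the period under the stated rules.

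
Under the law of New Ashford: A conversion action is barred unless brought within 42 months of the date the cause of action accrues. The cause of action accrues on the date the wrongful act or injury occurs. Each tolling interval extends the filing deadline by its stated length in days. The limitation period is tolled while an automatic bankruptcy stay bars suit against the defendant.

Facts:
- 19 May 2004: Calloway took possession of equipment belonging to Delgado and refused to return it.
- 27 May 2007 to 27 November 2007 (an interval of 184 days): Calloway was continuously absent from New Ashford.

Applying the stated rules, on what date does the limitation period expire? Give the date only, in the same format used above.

19 November 2007

The limitation period began to run on 19 May 2004.
42 months from 19 May 2004 is 19 November 2007.
The defendant's absence from the jurisdiction from 27 May 2007 to 27 November 2007 does not toll the period, because no stated rule makes the defendant's absence a tolling event.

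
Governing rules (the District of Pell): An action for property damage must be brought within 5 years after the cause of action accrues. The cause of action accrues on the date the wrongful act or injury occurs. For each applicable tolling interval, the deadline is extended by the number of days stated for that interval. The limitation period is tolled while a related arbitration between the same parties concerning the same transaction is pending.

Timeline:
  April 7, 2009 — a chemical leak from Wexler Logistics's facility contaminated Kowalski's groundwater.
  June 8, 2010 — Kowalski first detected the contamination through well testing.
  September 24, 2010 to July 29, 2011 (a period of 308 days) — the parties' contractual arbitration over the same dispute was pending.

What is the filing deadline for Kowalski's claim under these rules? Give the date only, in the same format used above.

February 9, 2015

The claim accrued on April 7, 2009, when the wrongful act occurred; under the stated occurrence rule the June 8, 2010 discovery does not delay accrual.
Adding the 5 years base period to April 7, 2009 gives a deadline of April 7, 2014, before any tolling.
The pending related arbitration from September 24, 2010 to July 29, 2011 tolled the period for 308 days, extending the deadline to February 9, 2015.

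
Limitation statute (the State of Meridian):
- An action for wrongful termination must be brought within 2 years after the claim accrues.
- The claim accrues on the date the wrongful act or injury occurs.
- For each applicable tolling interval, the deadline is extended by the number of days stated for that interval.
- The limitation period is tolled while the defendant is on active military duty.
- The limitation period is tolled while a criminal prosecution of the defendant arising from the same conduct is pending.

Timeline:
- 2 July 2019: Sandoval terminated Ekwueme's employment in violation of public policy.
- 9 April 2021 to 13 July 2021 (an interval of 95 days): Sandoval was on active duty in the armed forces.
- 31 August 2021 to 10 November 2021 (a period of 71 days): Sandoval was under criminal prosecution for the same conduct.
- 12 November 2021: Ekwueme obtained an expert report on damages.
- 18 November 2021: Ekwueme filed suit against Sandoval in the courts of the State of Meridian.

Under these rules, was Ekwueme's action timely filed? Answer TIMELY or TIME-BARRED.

TIMELY

The claim accrued on 2 July 2019, the date of the act.
2 years from 2 July 2019 is 2 July 2021.
The period was tolled for 95 days by the defendant's active military service (9 April 2021 to 13 July 2021), pushing the deadline to 5 October 2021.
The pending criminal prosecution from 31 August 2021 to 10 November 2021 tolled the period for 71 days, extending the deadline to 15 December 2021.
Nothing else in the chronology tolls or restarts the period.
The 18 November 2021 filing precedes the 15 December 2021 deadline; the claim is timely.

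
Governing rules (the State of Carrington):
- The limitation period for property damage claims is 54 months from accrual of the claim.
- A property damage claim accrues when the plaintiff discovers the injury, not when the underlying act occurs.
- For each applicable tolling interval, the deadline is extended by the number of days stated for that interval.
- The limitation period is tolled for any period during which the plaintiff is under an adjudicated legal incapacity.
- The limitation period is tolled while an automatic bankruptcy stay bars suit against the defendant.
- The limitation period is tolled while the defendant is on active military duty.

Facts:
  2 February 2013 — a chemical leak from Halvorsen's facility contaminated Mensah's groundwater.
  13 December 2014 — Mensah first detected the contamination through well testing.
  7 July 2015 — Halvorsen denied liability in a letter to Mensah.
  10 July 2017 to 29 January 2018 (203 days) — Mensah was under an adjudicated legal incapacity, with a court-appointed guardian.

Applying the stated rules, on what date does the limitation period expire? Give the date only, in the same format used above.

2 January 2020

Accrual is tied to discovery, so the period began on 13 December 2014 rather than on 2 February 2013 when the act occurred.
Adding the 54 months base period to 13 December 2014 gives a deadline of 13 June 2019, before any tolling.
The plaintiff's legal incapacity from 10 July 2017 to 29 January 2018 tolled the period for 203 days, extending the deadline to 2 January 2020.
Nothing else in the chronology tolls or restarts the period.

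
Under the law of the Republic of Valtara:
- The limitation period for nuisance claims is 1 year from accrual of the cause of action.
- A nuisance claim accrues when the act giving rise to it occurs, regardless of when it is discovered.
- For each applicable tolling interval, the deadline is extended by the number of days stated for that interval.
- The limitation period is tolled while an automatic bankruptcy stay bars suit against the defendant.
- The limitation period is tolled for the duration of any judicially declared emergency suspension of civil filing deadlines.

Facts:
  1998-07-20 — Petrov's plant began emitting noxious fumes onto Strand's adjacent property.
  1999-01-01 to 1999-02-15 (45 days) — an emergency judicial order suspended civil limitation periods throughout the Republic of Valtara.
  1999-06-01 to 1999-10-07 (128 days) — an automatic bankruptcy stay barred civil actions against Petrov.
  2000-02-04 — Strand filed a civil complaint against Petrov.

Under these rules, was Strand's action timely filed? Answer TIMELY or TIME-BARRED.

TIME-BARRED

The claim accrued on 1998-07-20, when the wrongful act occurred.
Adding the 1 year base period to 1998-07-20 gives a deadline of 1999-07-20, before any tolling.
Because the emergency suspension of filing deadlines ran from 1999-01-01 to 1999-02-15, the deadline is extended by 45 days to 1999-09-03.
The period was tolled for 128 days by the automatic bankruptcy stay (1999-06-01 to 1999-10-07), pushing the deadline to 2000-01-09.
The 2000-02-04 filing falls after the 2000-01-09 deadline; the claim is time-barred.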